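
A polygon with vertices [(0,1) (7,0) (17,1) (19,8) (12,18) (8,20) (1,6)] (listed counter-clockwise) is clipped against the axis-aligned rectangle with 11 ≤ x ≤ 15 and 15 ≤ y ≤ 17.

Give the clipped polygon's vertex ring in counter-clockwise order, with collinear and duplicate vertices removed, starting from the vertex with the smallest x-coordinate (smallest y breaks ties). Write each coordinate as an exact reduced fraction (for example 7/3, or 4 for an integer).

1. After x ≥ 11: [(11,2/5) (17,1) (19,8) (12,18) (11,37/2)]
2. After x ≤ 15: [(11,2/5) (15,4/5) (15,96/7) (12,18) (11,37/2)]
3. After y ≥ 15: [(11,15) (141/10,15) (12,18) (11,37/2)]
4. After y ≤ 17: [(11,17) (11,15) (141/10,15) (127/10,17)]
5. Canonical ring: [(11,15) (141/10,15) (127/10,17) (11,17)]

Clipped polygon: [(11,15) (141/10,15) (127/10,17) (11,17)]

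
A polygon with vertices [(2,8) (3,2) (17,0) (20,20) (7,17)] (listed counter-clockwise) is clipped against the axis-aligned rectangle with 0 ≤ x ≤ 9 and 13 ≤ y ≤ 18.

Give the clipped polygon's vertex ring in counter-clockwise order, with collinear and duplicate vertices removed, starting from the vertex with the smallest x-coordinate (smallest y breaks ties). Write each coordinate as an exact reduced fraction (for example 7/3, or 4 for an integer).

1. After x ≥ 0: [(2,8) (3,2) (17,0) (20,20) (7,17)]
2. After x ≤ 9: [(2,8) (3,2) (9,8/7) (9,227/13) (7,17)]
3. After y ≥ 13: [(43/9,13) (9,13) (9,227/13) (7,17)]
4. After y ≤ 18: [(43/9,13) (9,13) (9,227/13) (7,17)]
5. Canonical ring: [(43/9,13) (9,13) (9,227/13) (7,17)]

Clipped polygon: [(43/9,13) (9,13) (9,227/13) (7,17)]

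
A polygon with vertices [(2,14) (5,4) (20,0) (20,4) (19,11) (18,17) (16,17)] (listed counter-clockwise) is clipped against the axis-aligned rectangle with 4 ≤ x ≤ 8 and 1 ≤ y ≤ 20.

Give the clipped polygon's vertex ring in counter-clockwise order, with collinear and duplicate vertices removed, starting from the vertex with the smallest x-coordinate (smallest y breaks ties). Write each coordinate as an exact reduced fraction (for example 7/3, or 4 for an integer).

Clipped polygon: [(4,22/3) (5,4) (8,16/5) (8,107/7) (4,101/7)]

1. After x ≥ 4: [(4,101/7) (4,22/3) (5,4) (20,0) (20,4) (19,11) (18,17) (16,17)]
2. After x ≤ 8: [(8,107/7) (4,101/7) (4,22/3) (5,4) (8,16/5)]
3. After y ≥ 1: [(8,107/7) (4,101/7) (4,22/3) (5,4) (8,16/5)]
4. After y ≤ 20: [(8,107/7) (4,101/7) (4,22/3) (5,4) (8,16/5)]
5. Canonical ring: [(4,22/3) (5,4) (8,16/5) (8,107/7) (4,101/7)]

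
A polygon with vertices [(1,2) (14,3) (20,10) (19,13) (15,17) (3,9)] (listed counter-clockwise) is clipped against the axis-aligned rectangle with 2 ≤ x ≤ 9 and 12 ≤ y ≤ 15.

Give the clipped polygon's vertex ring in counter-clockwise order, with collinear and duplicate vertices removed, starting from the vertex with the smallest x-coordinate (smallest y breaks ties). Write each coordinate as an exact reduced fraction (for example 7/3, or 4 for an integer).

1. After x ≥ 2: [(2,11/2) (2,27/13) (14,3) (20,10) (19,13) (15,17) (3,9)]
2. After x ≤ 9: [(2,11/2) (2,27/13) (9,34/13) (9,13) (3,9)]
3. After y ≥ 12: [(9,12) (9,13) (15/2,12)]
4. After y ≤ 15: [(9,12) (9,13) (15/2,12)]
5. Canonical ring: [(15/2,12) (9,12) (9,13)]

Clipped polygon: [(15/2,12) (9,12) (9,13)]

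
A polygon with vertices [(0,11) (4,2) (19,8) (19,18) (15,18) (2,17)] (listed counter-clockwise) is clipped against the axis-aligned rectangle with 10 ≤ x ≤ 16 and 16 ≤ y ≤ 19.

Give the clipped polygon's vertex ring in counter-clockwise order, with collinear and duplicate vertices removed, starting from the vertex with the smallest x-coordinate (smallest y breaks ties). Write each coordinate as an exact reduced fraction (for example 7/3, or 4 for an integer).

1. After x ≥ 10: [(10,22/5) (19,8) (19,18) (15,18) (10,229/13)]
2. After x ≤ 16: [(10,22/5) (16,34/5) (16,18) (15,18) (10,229/13)]
3. After y ≥ 16: [(10,16) (16,16) (16,18) (15,18) (10,229/13)]
4. After y ≤ 19: [(10,16) (16,16) (16,18) (15,18) (10,229/13)]
5. Canonical ring: [(10,16) (16,16) (16,18) (15,18) (10,229/13)]

Clipped polygon: [(10,16) (16,16) (16,18) (15,18) (10,229/13)]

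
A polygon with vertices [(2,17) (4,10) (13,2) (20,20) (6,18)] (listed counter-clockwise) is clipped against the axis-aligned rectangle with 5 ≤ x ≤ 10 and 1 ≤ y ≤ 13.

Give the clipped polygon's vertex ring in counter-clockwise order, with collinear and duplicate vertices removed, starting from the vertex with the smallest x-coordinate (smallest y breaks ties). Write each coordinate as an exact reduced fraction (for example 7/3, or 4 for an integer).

Clipped polygon: [(5,82/9) (10,14/3) (10,13) (5,13)]

1. After x ≥ 5: [(5,71/4) (5,82/9) (13,2) (20,20) (6,18)]
2. After x ≤ 10: [(5,71/4) (5,82/9) (10,14/3) (10,130/7) (6,18)]
3. After y ≥ 1: [(5,71/4) (5,82/9) (10,14/3) (10,130/7) (6,18)]
4. After y ≤ 13: [(5,13) (5,82/9) (10,14/3) (10,13)]
5. Canonical ring: [(5,82/9) (10,14/3) (10,13) (5,13)]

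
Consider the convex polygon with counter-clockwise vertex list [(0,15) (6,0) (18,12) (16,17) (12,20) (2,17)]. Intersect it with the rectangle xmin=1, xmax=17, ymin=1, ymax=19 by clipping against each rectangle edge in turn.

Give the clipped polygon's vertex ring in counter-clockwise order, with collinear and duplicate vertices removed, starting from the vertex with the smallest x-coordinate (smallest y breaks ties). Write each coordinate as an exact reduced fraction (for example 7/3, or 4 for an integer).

Clipped polygon: [(1,25/2) (28/5,1) (7,1) (17,11) (17,29/2) (16,17) (40/3,19) (26/3,19) (2,17) (1,16)]

1. After x ≥ 1: [(1,16) (1,25/2) (6,0) (18,12) (16,17) (12,20) (2,17)]
2. After x ≤ 17: [(1,16) (1,25/2) (6,0) (17,11) (17,29/2) (16,17) (12,20) (2,17)]
3. After y ≥ 1: [(1,16) (1,25/2) (28/5,1) (7,1) (17,11) (17,29/2) (16,17) (12,20) (2,17)]
4. After y ≤ 19: [(1,16) (1,25/2) (28/5,1) (7,1) (17,11) (17,29/2) (16,17) (40/3,19) (26/3,19) (2,17)]
5. Canonical ring: [(1,25/2) (28/5,1) (7,1) (17,11) (17,29/2) (16,17) (40/3,19) (26/3,19) (2,17) (1,16)]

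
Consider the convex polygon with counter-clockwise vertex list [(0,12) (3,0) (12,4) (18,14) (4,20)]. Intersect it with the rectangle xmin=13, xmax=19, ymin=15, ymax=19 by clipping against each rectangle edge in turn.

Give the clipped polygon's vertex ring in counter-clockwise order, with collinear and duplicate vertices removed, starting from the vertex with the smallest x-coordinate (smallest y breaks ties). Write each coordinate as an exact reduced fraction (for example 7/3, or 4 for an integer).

Clipped polygon: [(13,15) (47/3,15) (13,113/7)]

1. After x ≥ 13: [(13,17/3) (18,14) (13,113/7)]
2. After x ≤ 19: [(13,17/3) (18,14) (13,113/7)]
3. After y ≥ 15: [(13,15) (47/3,15) (13,113/7)]
4. After y ≤ 19: [(13,15) (47/3,15) (13,113/7)]
5. Canonical ring: [(13,15) (47/3,15) (13,113/7)]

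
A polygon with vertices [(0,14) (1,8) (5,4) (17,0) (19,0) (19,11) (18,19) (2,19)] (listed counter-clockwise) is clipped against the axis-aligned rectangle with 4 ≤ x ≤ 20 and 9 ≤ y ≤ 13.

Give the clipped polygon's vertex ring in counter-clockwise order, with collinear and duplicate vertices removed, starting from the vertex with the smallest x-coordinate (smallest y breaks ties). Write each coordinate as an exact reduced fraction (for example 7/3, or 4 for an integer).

Clipped polygon: [(4,9) (19,9) (19,11) (75/4,13) (4,13)]

1. After x ≥ 4: [(4,5) (5,4) (17,0) (19,0) (19,11) (18,19) (4,19)]
2. After x ≤ 20: [(4,5) (5,4) (17,0) (19,0) (19,11) (18,19) (4,19)]
3. After y ≥ 9: [(4,9) (19,9) (19,11) (18,19) (4,19)]
4. After y ≤ 13: [(4,13) (4,9) (19,9) (19,11) (75/4,13)]
5. Canonical ring: [(4,9) (19,9) (19,11) (75/4,13) (4,13)]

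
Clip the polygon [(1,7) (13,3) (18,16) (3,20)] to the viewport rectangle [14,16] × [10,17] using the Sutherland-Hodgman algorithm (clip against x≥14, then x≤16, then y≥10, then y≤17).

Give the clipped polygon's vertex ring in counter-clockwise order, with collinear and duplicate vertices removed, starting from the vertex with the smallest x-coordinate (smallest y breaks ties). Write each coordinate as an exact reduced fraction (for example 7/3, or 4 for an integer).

1. After x ≥ 14: [(14,28/5) (18,16) (14,256/15)]
2. After x ≤ 16: [(14,28/5) (16,54/5) (16,248/15) (14,256/15)]
3. After y ≥ 10: [(14,10) (204/13,10) (16,54/5) (16,248/15) (14,256/15)]
4. After y ≤ 17: [(14,17) (14,10) (204/13,10) (16,54/5) (16,248/15) (57/4,17)]
5. Canonical ring: [(14,10) (204/13,10) (16,54/5) (16,248/15) (57/4,17) (14,17)]

Clipped polygon: [(14,10) (204/13,10) (16,54/5) (16,248/15) (57/4,17) (14,17)]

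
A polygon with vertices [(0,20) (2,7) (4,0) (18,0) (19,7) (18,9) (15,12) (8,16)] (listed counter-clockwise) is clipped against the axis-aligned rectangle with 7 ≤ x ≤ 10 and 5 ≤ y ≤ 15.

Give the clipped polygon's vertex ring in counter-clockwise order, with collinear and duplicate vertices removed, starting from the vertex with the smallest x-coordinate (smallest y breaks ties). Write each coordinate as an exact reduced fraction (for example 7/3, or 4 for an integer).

Clipped polygon: [(7,5) (10,5) (10,104/7) (39/4,15) (7,15)]

1. After x ≥ 7: [(7,33/2) (7,0) (18,0) (19,7) (18,9) (15,12) (8,16)]
2. After x ≤ 10: [(7,33/2) (7,0) (10,0) (10,104/7) (8,16)]
3. After y ≥ 5: [(7,33/2) (7,5) (10,5) (10,104/7) (8,16)]
4. After y ≤ 15: [(7,15) (7,5) (10,5) (10,104/7) (39/4,15)]
5. Canonical ring: [(7,5) (10,5) (10,104/7) (39/4,15) (7,15)]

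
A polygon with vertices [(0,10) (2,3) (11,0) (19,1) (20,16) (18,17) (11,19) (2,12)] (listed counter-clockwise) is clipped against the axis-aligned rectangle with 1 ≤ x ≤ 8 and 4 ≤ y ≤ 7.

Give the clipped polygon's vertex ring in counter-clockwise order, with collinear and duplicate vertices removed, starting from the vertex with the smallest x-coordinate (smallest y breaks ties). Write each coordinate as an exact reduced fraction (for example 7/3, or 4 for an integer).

1. After x ≥ 1: [(1,11) (1,13/2) (2,3) (11,0) (19,1) (20,16) (18,17) (11,19) (2,12)]
2. After x ≤ 8: [(1,11) (1,13/2) (2,3) (8,1) (8,50/3) (2,12)]
3. After y ≥ 4: [(1,11) (1,13/2) (12/7,4) (8,4) (8,50/3) (2,12)]
4. After y ≤ 7: [(1,7) (1,13/2) (12/7,4) (8,4) (8,7)]
5. Canonical ring: [(1,13/2) (12/7,4) (8,4) (8,7) (1,7)]

Clipped polygon: [(1,13/2) (12/7,4) (8,4) (8,7) (1,7)]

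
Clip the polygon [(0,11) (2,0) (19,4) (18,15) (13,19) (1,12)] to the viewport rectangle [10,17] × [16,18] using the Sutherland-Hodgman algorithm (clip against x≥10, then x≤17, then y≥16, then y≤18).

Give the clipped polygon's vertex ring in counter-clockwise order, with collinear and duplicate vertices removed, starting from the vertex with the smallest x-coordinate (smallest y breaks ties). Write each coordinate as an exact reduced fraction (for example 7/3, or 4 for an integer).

Clipped polygon: [(10,16) (67/4,16) (57/4,18) (79/7,18) (10,69/4)]

1. After x ≥ 10: [(10,32/17) (19,4) (18,15) (13,19) (10,69/4)]
2. After x ≤ 17: [(10,32/17) (17,60/17) (17,79/5) (13,19) (10,69/4)]
3. After y ≥ 16: [(10,16) (67/4,16) (13,19) (10,69/4)]
4. After y ≤ 18: [(10,16) (67/4,16) (57/4,18) (79/7,18) (10,69/4)]
5. Canonical ring: [(10,16) (67/4,16) (57/4,18) (79/7,18) (10,69/4)]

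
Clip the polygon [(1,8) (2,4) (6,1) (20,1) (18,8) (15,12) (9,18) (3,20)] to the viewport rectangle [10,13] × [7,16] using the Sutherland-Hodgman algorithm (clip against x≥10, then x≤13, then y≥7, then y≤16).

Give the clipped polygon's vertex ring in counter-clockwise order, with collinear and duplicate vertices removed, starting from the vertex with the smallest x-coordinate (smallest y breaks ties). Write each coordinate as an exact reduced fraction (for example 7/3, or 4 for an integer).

Clipped polygon: [(10,7) (13,7) (13,14) (11,16) (10,16)]

1. After x ≥ 10: [(10,1) (20,1) (18,8) (15,12) (10,17)]
2. After x ≤ 13: [(10,1) (13,1) (13,14) (10,17)]
3. After y ≥ 7: [(10,7) (13,7) (13,14) (10,17)]
4. After y ≤ 16: [(10,16) (10,7) (13,7) (13,14) (11,16)]
5. Canonical ring: [(10,7) (13,7) (13,14) (11,16) (10,16)]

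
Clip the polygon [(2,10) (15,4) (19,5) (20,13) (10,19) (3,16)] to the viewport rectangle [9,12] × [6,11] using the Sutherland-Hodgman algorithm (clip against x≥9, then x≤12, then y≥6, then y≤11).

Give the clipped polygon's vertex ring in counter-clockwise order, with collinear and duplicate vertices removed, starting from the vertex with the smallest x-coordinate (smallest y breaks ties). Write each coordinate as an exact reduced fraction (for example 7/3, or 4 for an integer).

Clipped polygon: [(9,88/13) (32/3,6) (12,6) (12,11) (9,11)]

1. After x ≥ 9: [(9,88/13) (15,4) (19,5) (20,13) (10,19) (9,130/7)]
2. After x ≤ 12: [(9,88/13) (12,70/13) (12,89/5) (10,19) (9,130/7)]
3. After y ≥ 6: [(9,88/13) (32/3,6) (12,6) (12,89/5) (10,19) (9,130/7)]
4. After y ≤ 11: [(9,11) (9,88/13) (32/3,6) (12,6) (12,11)]
5. Canonical ring: [(9,88/13) (32/3,6) (12,6) (12,11) (9,11)]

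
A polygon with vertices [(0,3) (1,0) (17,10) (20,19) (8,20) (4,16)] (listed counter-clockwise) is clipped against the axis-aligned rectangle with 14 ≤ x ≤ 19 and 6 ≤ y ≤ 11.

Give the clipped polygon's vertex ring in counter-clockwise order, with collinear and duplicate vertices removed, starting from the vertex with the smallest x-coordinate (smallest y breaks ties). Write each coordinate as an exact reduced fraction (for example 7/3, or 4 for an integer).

1. After x ≥ 14: [(14,65/8) (17,10) (20,19) (14,39/2)]
2. After x ≤ 19: [(14,65/8) (17,10) (19,16) (19,229/12) (14,39/2)]
3. After y ≥ 6: [(14,65/8) (17,10) (19,16) (19,229/12) (14,39/2)]
4. After y ≤ 11: [(14,11) (14,65/8) (17,10) (52/3,11)]
5. Canonical ring: [(14,65/8) (17,10) (52/3,11) (14,11)]

Clipped polygon: [(14,65/8) (17,10) (52/3,11) (14,11)]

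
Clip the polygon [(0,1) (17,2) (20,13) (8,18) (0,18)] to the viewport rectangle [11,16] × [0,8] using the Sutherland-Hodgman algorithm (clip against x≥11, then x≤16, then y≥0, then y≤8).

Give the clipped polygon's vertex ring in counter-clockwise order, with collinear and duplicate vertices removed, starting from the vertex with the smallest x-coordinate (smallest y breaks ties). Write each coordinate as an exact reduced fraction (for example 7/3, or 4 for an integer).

1. After x ≥ 11: [(11,28/17) (17,2) (20,13) (11,67/4)]
2. After x ≤ 16: [(11,28/17) (16,33/17) (16,44/3) (11,67/4)]
3. After y ≥ 0: [(11,28/17) (16,33/17) (16,44/3) (11,67/4)]
4. After y ≤ 8: [(11,8) (11,28/17) (16,33/17) (16,8)]
5. Canonical ring: [(11,28/17) (16,33/17) (16,8) (11,8)]

Clipped polygon: [(11,28/17) (16,33/17) (16,8) (11,8)]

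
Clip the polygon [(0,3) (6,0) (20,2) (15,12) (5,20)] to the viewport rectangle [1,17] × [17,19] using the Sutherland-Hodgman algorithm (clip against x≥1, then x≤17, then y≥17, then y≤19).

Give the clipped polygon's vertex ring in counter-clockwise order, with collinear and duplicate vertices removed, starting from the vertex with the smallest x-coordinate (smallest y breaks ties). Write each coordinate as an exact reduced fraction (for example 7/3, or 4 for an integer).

1. After x ≥ 1: [(1,32/5) (1,5/2) (6,0) (20,2) (15,12) (5,20)]
2. After x ≤ 17: [(1,32/5) (1,5/2) (6,0) (17,11/7) (17,8) (15,12) (5,20)]
3. After y ≥ 17: [(70/17,17) (35/4,17) (5,20)]
4. After y ≤ 19: [(80/17,19) (70/17,17) (35/4,17) (25/4,19)]
5. Canonical ring: [(70/17,17) (35/4,17) (25/4,19) (80/17,19)]

Clipped polygon: [(70/17,17) (35/4,17) (25/4,19) (80/17,19)]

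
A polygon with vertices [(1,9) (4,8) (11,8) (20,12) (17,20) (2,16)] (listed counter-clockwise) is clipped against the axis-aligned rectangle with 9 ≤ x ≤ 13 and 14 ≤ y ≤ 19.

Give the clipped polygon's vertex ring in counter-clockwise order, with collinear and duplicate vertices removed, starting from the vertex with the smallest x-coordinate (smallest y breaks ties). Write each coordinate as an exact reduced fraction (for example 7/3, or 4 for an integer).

Clipped polygon: [(9,14) (13,14) (13,284/15) (9,268/15)]

1. After x ≥ 9: [(9,8) (11,8) (20,12) (17,20) (9,268/15)]
2. After x ≤ 13: [(9,8) (11,8) (13,80/9) (13,284/15) (9,268/15)]
3. After y ≥ 14: [(9,14) (13,14) (13,284/15) (9,268/15)]
4. After y ≤ 19: [(9,14) (13,14) (13,284/15) (9,268/15)]
5. Canonical ring: [(9,14) (13,14) (13,284/15) (9,268/15)]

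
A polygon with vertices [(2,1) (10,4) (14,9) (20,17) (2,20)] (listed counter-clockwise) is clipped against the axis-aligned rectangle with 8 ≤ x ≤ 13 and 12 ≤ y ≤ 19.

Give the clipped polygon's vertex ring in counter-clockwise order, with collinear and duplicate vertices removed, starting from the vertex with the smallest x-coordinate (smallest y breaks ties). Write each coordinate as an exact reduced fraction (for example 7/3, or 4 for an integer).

1. After x ≥ 8: [(8,13/4) (10,4) (14,9) (20,17) (8,19)]
2. After x ≤ 13: [(8,13/4) (10,4) (13,31/4) (13,109/6) (8,19)]
3. After y ≥ 12: [(8,12) (13,12) (13,109/6) (8,19)]
4. After y ≤ 19: [(8,12) (13,12) (13,109/6) (8,19)]
5. Canonical ring: [(8,12) (13,12) (13,109/6) (8,19)]

Clipped polygon: [(8,12) (13,12) (13,109/6) (8,19)]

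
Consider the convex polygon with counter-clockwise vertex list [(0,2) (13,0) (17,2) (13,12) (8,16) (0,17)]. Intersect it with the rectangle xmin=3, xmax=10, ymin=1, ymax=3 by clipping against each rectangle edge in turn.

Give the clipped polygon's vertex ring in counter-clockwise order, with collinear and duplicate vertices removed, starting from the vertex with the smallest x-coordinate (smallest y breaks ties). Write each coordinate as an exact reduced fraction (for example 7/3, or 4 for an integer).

Clipped polygon: [(3,20/13) (13/2,1) (10,1) (10,3) (3,3)]

1. After x ≥ 3: [(3,20/13) (13,0) (17,2) (13,12) (8,16) (3,133/8)]
2. After x ≤ 10: [(3,20/13) (10,6/13) (10,72/5) (8,16) (3,133/8)]
3. After y ≥ 1: [(3,20/13) (13/2,1) (10,1) (10,72/5) (8,16) (3,133/8)]
4. After y ≤ 3: [(3,3) (3,20/13) (13/2,1) (10,1) (10,3)]
5. Canonical ring: [(3,20/13) (13/2,1) (10,1) (10,3) (3,3)]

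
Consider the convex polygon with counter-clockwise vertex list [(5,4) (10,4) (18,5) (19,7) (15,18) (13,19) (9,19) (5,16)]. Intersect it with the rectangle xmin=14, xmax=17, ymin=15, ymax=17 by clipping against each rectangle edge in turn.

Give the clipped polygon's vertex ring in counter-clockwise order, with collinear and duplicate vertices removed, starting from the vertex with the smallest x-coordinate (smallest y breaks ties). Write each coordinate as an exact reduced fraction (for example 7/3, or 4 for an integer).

1. After x ≥ 14: [(14,9/2) (18,5) (19,7) (15,18) (14,37/2)]
2. After x ≤ 17: [(14,9/2) (17,39/8) (17,25/2) (15,18) (14,37/2)]
3. After y ≥ 15: [(14,15) (177/11,15) (15,18) (14,37/2)]
4. After y ≤ 17: [(14,17) (14,15) (177/11,15) (169/11,17)]
5. Canonical ring: [(14,15) (177/11,15) (169/11,17) (14,17)]

Clipped polygon: [(14,15) (177/11,15) (169/11,17) (14,17)]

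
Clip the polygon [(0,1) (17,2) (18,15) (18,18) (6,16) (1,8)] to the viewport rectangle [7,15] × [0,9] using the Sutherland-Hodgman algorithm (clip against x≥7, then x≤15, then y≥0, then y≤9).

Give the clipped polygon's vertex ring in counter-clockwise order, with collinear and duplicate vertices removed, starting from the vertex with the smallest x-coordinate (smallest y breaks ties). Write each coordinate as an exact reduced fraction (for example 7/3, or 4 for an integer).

Clipped polygon: [(7,24/17) (15,32/17) (15,9) (7,9)]

1. After x ≥ 7: [(7,24/17) (17,2) (18,15) (18,18) (7,97/6)]
2. After x ≤ 15: [(7,24/17) (15,32/17) (15,35/2) (7,97/6)]
3. After y ≥ 0: [(7,24/17) (15,32/17) (15,35/2) (7,97/6)]
4. After y ≤ 9: [(7,9) (7,24/17) (15,32/17) (15,9)]
5. Canonical ring: [(7,24/17) (15,32/17) (15,9) (7,9)]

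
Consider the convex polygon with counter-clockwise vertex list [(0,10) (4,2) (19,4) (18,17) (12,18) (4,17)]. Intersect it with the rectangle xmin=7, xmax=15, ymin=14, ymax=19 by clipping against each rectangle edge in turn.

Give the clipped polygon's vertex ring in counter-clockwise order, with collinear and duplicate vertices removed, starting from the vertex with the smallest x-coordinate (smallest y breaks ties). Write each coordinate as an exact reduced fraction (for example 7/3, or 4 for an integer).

Clipped polygon: [(7,14) (15,14) (15,35/2) (12,18) (7,139/8)]

1. After x ≥ 7: [(7,12/5) (19,4) (18,17) (12,18) (7,139/8)]
2. After x ≤ 15: [(7,12/5) (15,52/15) (15,35/2) (12,18) (7,139/8)]
3. After y ≥ 14: [(7,14) (15,14) (15,35/2) (12,18) (7,139/8)]
4. After y ≤ 19: [(7,14) (15,14) (15,35/2) (12,18) (7,139/8)]
5. Canonical ring: [(7,14) (15,14) (15,35/2) (12,18) (7,139/8)]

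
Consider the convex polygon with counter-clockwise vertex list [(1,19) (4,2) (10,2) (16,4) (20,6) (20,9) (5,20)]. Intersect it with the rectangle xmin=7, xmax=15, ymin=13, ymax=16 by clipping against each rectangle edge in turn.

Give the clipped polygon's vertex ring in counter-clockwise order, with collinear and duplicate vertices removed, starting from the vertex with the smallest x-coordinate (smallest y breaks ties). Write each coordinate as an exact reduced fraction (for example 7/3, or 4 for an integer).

Clipped polygon: [(7,13) (160/11,13) (115/11,16) (7,16)]

1. After x ≥ 7: [(7,2) (10,2) (16,4) (20,6) (20,9) (7,278/15)]
2. After x ≤ 15: [(7,2) (10,2) (15,11/3) (15,38/3) (7,278/15)]
3. After y ≥ 13: [(7,13) (160/11,13) (7,278/15)]
4. After y ≤ 16: [(7,16) (7,13) (160/11,13) (115/11,16)]
5. Canonical ring: [(7,13) (160/11,13) (115/11,16) (7,16)]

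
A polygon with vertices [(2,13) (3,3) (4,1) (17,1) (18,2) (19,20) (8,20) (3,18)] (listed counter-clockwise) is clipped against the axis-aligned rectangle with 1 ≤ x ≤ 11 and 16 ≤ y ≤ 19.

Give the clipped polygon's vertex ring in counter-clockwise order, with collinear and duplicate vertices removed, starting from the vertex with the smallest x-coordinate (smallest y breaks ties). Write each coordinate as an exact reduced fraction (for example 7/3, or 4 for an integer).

1. After x ≥ 1: [(2,13) (3,3) (4,1) (17,1) (18,2) (19,20) (8,20) (3,18)]
2. After x ≤ 11: [(2,13) (3,3) (4,1) (11,1) (11,20) (8,20) (3,18)]
3. After y ≥ 16: [(13/5,16) (11,16) (11,20) (8,20) (3,18)]
4. After y ≤ 19: [(13/5,16) (11,16) (11,19) (11/2,19) (3,18)]
5. Canonical ring: [(13/5,16) (11,16) (11,19) (11/2,19) (3,18)]

Clipped polygon: [(13/5,16) (11,16) (11,19) (11/2,19) (3,18)]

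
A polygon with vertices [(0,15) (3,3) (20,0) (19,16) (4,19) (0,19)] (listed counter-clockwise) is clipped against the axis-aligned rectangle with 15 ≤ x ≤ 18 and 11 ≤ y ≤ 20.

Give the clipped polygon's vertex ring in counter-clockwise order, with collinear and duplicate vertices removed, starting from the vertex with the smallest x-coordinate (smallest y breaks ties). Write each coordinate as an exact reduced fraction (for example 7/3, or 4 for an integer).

1. After x ≥ 15: [(15,15/17) (20,0) (19,16) (15,84/5)]
2. After x ≤ 18: [(15,15/17) (18,6/17) (18,81/5) (15,84/5)]
3. After y ≥ 11: [(15,11) (18,11) (18,81/5) (15,84/5)]
4. After y ≤ 20: [(15,11) (18,11) (18,81/5) (15,84/5)]
5. Canonical ring: [(15,11) (18,11) (18,81/5) (15,84/5)]

Clipped polygon: [(15,11) (18,11) (18,81/5) (15,84/5)]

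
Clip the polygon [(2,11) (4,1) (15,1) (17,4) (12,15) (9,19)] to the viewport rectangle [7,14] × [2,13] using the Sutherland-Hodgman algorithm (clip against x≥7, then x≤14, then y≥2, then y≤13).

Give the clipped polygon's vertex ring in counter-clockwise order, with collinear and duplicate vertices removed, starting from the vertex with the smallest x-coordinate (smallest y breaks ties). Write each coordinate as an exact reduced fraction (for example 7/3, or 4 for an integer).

1. After x ≥ 7: [(7,117/7) (7,1) (15,1) (17,4) (12,15) (9,19)]
2. After x ≤ 14: [(7,117/7) (7,1) (14,1) (14,53/5) (12,15) (9,19)]
3. After y ≥ 2: [(7,117/7) (7,2) (14,2) (14,53/5) (12,15) (9,19)]
4. After y ≤ 13: [(7,13) (7,2) (14,2) (14,53/5) (142/11,13)]
5. Canonical ring: [(7,2) (14,2) (14,53/5) (142/11,13) (7,13)]

Clipped polygon: [(7,2) (14,2) (14,53/5) (142/11,13) (7,13)]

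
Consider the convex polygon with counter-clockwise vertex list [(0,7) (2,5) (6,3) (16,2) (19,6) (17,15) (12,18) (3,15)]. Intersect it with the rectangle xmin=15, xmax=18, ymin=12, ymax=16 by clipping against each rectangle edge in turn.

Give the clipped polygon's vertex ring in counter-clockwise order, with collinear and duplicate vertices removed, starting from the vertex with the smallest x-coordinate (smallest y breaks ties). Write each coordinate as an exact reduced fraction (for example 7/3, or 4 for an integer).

1. After x ≥ 15: [(15,21/10) (16,2) (19,6) (17,15) (15,81/5)]
2. After x ≤ 18: [(15,21/10) (16,2) (18,14/3) (18,21/2) (17,15) (15,81/5)]
3. After y ≥ 12: [(15,12) (53/3,12) (17,15) (15,81/5)]
4. After y ≤ 16: [(15,16) (15,12) (53/3,12) (17,15) (46/3,16)]
5. Canonical ring: [(15,12) (53/3,12) (17,15) (46/3,16) (15,16)]

Clipped polygon: [(15,12) (53/3,12) (17,15) (46/3,16) (15,16)]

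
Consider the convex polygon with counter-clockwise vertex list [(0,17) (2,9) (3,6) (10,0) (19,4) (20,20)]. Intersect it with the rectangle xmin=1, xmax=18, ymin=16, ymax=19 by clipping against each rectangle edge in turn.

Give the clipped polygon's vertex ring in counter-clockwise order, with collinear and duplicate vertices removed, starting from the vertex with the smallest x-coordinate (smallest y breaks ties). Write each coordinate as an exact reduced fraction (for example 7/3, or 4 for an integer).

1. After x ≥ 1: [(1,343/20) (1,13) (2,9) (3,6) (10,0) (19,4) (20,20)]
2. After x ≤ 18: [(18,197/10) (1,343/20) (1,13) (2,9) (3,6) (10,0) (18,32/9)]
3. After y ≥ 16: [(18,16) (18,197/10) (1,343/20) (1,16)]
4. After y ≤ 19: [(18,16) (18,19) (40/3,19) (1,343/20) (1,16)]
5. Canonical ring: [(1,16) (18,16) (18,19) (40/3,19) (1,343/20)]

Clipped polygon: [(1,16) (18,16) (18,19) (40/3,19) (1,343/20)]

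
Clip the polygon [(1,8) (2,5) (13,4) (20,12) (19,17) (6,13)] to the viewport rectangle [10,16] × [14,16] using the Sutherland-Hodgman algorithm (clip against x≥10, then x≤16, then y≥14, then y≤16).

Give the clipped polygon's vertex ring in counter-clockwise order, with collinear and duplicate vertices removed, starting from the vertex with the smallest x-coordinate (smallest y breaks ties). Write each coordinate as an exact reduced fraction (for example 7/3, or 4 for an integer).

Clipped polygon: [(10,14) (16,14) (16,16) (63/4,16) (10,185/13)]

1. After x ≥ 10: [(10,47/11) (13,4) (20,12) (19,17) (10,185/13)]
2. After x ≤ 16: [(10,47/11) (13,4) (16,52/7) (16,209/13) (10,185/13)]
3. After y ≥ 14: [(10,14) (16,14) (16,209/13) (10,185/13)]
4. After y ≤ 16: [(10,14) (16,14) (16,16) (63/4,16) (10,185/13)]
5. Canonical ring: [(10,14) (16,14) (16,16) (63/4,16) (10,185/13)]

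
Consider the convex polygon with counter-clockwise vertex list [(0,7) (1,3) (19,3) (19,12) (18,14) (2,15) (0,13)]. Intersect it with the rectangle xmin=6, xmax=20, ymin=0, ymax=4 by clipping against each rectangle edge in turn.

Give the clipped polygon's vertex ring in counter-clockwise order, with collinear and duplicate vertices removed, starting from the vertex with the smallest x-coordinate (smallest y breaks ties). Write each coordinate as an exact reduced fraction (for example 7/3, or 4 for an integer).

Clipped polygon: [(6,3) (19,3) (19,4) (6,4)]

1. After x ≥ 6: [(6,3) (19,3) (19,12) (18,14) (6,59/4)]
2. After x ≤ 20: [(6,3) (19,3) (19,12) (18,14) (6,59/4)]
3. After y ≥ 0: [(6,3) (19,3) (19,12) (18,14) (6,59/4)]
4. After y ≤ 4: [(6,4) (6,3) (19,3) (19,4)]
5. Canonical ring: [(6,3) (19,3) (19,4) (6,4)]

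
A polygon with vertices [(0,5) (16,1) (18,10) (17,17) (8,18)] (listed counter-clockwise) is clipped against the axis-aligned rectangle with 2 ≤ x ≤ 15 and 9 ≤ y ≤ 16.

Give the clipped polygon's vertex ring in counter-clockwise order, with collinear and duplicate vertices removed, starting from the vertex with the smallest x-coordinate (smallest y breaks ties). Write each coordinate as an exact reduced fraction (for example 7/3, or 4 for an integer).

1. After x ≥ 2: [(2,33/4) (2,9/2) (16,1) (18,10) (17,17) (8,18)]
2. After x ≤ 15: [(2,33/4) (2,9/2) (15,5/4) (15,155/9) (8,18)]
3. After y ≥ 9: [(32/13,9) (15,9) (15,155/9) (8,18)]
4. After y ≤ 16: [(88/13,16) (32/13,9) (15,9) (15,16)]
5. Canonical ring: [(32/13,9) (15,9) (15,16) (88/13,16)]

Clipped polygon: [(32/13,9) (15,9) (15,16) (88/13,16)]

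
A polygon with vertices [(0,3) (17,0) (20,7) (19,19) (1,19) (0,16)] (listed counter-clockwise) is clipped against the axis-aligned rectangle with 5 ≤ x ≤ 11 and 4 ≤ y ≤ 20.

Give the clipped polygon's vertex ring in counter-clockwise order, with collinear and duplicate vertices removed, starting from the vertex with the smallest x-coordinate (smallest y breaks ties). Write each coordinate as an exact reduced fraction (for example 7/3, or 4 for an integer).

1. After x ≥ 5: [(5,36/17) (17,0) (20,7) (19,19) (5,19)]
2. After x ≤ 11: [(5,36/17) (11,18/17) (11,19) (5,19)]
3. After y ≥ 4: [(5,4) (11,4) (11,19) (5,19)]
4. After y ≤ 20: [(5,4) (11,4) (11,19) (5,19)]
5. Canonical ring: [(5,4) (11,4) (11,19) (5,19)]

Clipped polygon: [(5,4) (11,4) (11,19) (5,19)]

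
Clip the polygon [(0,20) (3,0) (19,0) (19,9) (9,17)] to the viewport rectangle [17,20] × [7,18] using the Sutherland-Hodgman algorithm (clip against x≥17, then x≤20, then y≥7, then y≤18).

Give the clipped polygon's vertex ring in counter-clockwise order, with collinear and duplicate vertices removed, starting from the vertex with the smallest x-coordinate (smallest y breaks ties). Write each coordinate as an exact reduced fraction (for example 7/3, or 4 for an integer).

Clipped polygon: [(17,7) (19,7) (19,9) (17,53/5)]

1. After x ≥ 17: [(17,0) (19,0) (19,9) (17,53/5)]
2. After x ≤ 20: [(17,0) (19,0) (19,9) (17,53/5)]
3. After y ≥ 7: [(17,7) (19,7) (19,9) (17,53/5)]
4. After y ≤ 18: [(17,7) (19,7) (19,9) (17,53/5)]
5. Canonical ring: [(17,7) (19,7) (19,9) (17,53/5)]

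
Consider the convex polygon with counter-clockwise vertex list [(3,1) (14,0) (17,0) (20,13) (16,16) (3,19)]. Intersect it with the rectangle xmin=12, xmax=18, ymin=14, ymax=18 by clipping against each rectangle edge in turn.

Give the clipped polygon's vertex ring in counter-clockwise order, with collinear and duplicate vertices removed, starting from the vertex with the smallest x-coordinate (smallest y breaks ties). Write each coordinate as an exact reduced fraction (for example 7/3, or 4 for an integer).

Clipped polygon: [(12,14) (18,14) (18,29/2) (16,16) (12,220/13)]

1. After x ≥ 12: [(12,2/11) (14,0) (17,0) (20,13) (16,16) (12,220/13)]
2. After x ≤ 18: [(12,2/11) (14,0) (17,0) (18,13/3) (18,29/2) (16,16) (12,220/13)]
3. After y ≥ 14: [(12,14) (18,14) (18,29/2) (16,16) (12,220/13)]
4. After y ≤ 18: [(12,14) (18,14) (18,29/2) (16,16) (12,220/13)]
5. Canonical ring: [(12,14) (18,14) (18,29/2) (16,16) (12,220/13)]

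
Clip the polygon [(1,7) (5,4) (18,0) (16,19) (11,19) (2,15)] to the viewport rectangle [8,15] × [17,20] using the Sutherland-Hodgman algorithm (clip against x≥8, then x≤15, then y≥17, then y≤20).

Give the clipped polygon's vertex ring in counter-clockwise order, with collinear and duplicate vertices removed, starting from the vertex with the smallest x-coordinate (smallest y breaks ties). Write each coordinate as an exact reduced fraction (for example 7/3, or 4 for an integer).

1. After x ≥ 8: [(8,40/13) (18,0) (16,19) (11,19) (8,53/3)]
2. After x ≤ 15: [(8,40/13) (15,12/13) (15,19) (11,19) (8,53/3)]
3. After y ≥ 17: [(8,17) (15,17) (15,19) (11,19) (8,53/3)]
4. After y ≤ 20: [(8,17) (15,17) (15,19) (11,19) (8,53/3)]
5. Canonical ring: [(8,17) (15,17) (15,19) (11,19) (8,53/3)]

Clipped polygon: [(8,17) (15,17) (15,19) (11,19) (8,53/3)]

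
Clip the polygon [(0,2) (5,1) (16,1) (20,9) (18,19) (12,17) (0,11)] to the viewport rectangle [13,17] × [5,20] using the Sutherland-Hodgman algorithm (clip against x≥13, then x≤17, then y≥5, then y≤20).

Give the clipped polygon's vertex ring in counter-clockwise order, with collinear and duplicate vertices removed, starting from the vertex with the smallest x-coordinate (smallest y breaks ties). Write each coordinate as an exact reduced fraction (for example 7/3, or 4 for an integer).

Clipped polygon: [(13,5) (17,5) (17,56/3) (13,52/3)]

1. After x ≥ 13: [(13,1) (16,1) (20,9) (18,19) (13,52/3)]
2. After x ≤ 17: [(13,1) (16,1) (17,3) (17,56/3) (13,52/3)]
3. After y ≥ 5: [(13,5) (17,5) (17,56/3) (13,52/3)]
4. After y ≤ 20: [(13,5) (17,5) (17,56/3) (13,52/3)]
5. Canonical ring: [(13,5) (17,5) (17,56/3) (13,52/3)]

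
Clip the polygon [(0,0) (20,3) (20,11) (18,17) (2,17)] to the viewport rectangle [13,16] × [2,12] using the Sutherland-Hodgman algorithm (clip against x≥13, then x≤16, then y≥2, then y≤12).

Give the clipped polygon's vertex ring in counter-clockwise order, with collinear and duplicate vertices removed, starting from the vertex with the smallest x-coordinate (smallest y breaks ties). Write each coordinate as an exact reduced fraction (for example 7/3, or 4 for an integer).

1. After x ≥ 13: [(13,39/20) (20,3) (20,11) (18,17) (13,17)]
2. After x ≤ 16: [(13,39/20) (16,12/5) (16,17) (13,17)]
3. After y ≥ 2: [(13,2) (40/3,2) (16,12/5) (16,17) (13,17)]
4. After y ≤ 12: [(13,12) (13,2) (40/3,2) (16,12/5) (16,12)]
5. Canonical ring: [(13,2) (40/3,2) (16,12/5) (16,12) (13,12)]

Clipped polygon: [(13,2) (40/3,2) (16,12/5) (16,12) (13,12)]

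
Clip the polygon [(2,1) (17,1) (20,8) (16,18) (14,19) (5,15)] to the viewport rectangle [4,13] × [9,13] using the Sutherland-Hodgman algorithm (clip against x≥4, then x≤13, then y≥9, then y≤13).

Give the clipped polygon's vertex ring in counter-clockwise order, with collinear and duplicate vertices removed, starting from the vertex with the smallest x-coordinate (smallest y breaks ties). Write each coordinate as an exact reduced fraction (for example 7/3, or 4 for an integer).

1. After x ≥ 4: [(4,31/3) (4,1) (17,1) (20,8) (16,18) (14,19) (5,15)]
2. After x ≤ 13: [(4,31/3) (4,1) (13,1) (13,167/9) (5,15)]
3. After y ≥ 9: [(4,31/3) (4,9) (13,9) (13,167/9) (5,15)]
4. After y ≤ 13: [(32/7,13) (4,31/3) (4,9) (13,9) (13,13)]
5. Canonical ring: [(4,9) (13,9) (13,13) (32/7,13) (4,31/3)]

Clipped polygon: [(4,9) (13,9) (13,13) (32/7,13) (4,31/3)]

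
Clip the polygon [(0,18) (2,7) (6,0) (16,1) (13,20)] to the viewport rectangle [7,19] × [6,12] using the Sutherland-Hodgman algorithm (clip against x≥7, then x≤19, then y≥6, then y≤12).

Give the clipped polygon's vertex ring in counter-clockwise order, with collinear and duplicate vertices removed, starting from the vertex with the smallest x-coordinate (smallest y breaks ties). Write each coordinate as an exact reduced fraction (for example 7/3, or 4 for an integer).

Clipped polygon: [(7,6) (289/19,6) (271/19,12) (7,12)]

1. After x ≥ 7: [(7,248/13) (7,1/10) (16,1) (13,20)]
2. After x ≤ 19: [(7,248/13) (7,1/10) (16,1) (13,20)]
3. After y ≥ 6: [(7,248/13) (7,6) (289/19,6) (13,20)]
4. After y ≤ 12: [(7,12) (7,6) (289/19,6) (271/19,12)]
5. Canonical ring: [(7,6) (289/19,6) (271/19,12) (7,12)]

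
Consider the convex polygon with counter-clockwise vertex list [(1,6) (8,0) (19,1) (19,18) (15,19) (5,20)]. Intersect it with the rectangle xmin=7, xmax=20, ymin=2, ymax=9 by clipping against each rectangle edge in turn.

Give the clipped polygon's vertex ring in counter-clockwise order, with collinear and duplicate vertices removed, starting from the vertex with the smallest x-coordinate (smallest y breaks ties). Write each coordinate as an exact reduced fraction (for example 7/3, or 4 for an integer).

1. After x ≥ 7: [(7,6/7) (8,0) (19,1) (19,18) (15,19) (7,99/5)]
2. After x ≤ 20: [(7,6/7) (8,0) (19,1) (19,18) (15,19) (7,99/5)]
3. After y ≥ 2: [(7,2) (19,2) (19,18) (15,19) (7,99/5)]
4. After y ≤ 9: [(7,9) (7,2) (19,2) (19,9)]
5. Canonical ring: [(7,2) (19,2) (19,9) (7,9)]

Clipped polygon: [(7,2) (19,2) (19,9) (7,9)]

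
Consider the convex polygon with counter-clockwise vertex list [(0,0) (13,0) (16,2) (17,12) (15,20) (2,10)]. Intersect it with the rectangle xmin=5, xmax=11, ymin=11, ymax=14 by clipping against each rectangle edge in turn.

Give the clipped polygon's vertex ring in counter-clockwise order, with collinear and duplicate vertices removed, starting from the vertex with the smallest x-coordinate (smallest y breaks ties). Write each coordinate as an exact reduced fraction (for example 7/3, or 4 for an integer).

Clipped polygon: [(5,11) (11,11) (11,14) (36/5,14) (5,160/13)]

1. After x ≥ 5: [(5,0) (13,0) (16,2) (17,12) (15,20) (5,160/13)]
2. After x ≤ 11: [(5,0) (11,0) (11,220/13) (5,160/13)]
3. After y ≥ 11: [(5,11) (11,11) (11,220/13) (5,160/13)]
4. After y ≤ 14: [(5,11) (11,11) (11,14) (36/5,14) (5,160/13)]
5. Canonical ring: [(5,11) (11,11) (11,14) (36/5,14) (5,160/13)]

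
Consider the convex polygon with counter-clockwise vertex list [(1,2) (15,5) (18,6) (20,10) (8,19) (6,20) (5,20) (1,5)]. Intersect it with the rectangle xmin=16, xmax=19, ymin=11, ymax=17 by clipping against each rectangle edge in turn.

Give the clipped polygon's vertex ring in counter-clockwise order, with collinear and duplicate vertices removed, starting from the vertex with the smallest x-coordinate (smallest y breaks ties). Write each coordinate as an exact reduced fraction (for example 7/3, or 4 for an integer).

Clipped polygon: [(16,11) (56/3,11) (16,13)]

1. After x ≥ 16: [(16,16/3) (18,6) (20,10) (16,13)]
2. After x ≤ 19: [(16,16/3) (18,6) (19,8) (19,43/4) (16,13)]
3. After y ≥ 11: [(16,11) (56/3,11) (16,13)]
4. After y ≤ 17: [(16,11) (56/3,11) (16,13)]
5. Canonical ring: [(16,11) (56/3,11) (16,13)]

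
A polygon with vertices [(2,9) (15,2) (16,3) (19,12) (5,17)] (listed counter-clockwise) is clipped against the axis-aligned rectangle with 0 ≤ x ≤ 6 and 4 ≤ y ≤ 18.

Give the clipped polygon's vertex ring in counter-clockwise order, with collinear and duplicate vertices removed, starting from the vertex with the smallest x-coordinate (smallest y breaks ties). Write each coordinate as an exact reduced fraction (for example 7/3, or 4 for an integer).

Clipped polygon: [(2,9) (6,89/13) (6,233/14) (5,17)]

1. After x ≥ 0: [(2,9) (15,2) (16,3) (19,12) (5,17)]
2. After x ≤ 6: [(2,9) (6,89/13) (6,233/14) (5,17)]
3. After y ≥ 4: [(2,9) (6,89/13) (6,233/14) (5,17)]
4. After y ≤ 18: [(2,9) (6,89/13) (6,233/14) (5,17)]
5. Canonical ring: [(2,9) (6,89/13) (6,233/14) (5,17)]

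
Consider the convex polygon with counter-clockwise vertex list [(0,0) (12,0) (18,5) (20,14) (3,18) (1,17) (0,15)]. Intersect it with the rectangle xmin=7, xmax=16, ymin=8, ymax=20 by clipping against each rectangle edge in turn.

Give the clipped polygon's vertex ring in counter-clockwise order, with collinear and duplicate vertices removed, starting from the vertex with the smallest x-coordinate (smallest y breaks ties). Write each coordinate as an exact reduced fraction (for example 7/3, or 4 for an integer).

Clipped polygon: [(7,8) (16,8) (16,254/17) (7,290/17)]

1. After x ≥ 7: [(7,0) (12,0) (18,5) (20,14) (7,290/17)]
2. After x ≤ 16: [(7,0) (12,0) (16,10/3) (16,254/17) (7,290/17)]
3. After y ≥ 8: [(7,8) (16,8) (16,254/17) (7,290/17)]
4. After y ≤ 20: [(7,8) (16,8) (16,254/17) (7,290/17)]
5. Canonical ring: [(7,8) (16,8) (16,254/17) (7,290/17)]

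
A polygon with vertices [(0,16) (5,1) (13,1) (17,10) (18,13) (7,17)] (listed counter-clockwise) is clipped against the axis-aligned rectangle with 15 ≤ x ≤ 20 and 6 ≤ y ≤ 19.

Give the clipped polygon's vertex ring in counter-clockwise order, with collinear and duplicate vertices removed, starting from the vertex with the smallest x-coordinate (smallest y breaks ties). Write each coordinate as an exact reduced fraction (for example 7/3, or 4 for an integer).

1. After x ≥ 15: [(15,11/2) (17,10) (18,13) (15,155/11)]
2. After x ≤ 20: [(15,11/2) (17,10) (18,13) (15,155/11)]
3. After y ≥ 6: [(15,6) (137/9,6) (17,10) (18,13) (15,155/11)]
4. After y ≤ 19: [(15,6) (137/9,6) (17,10) (18,13) (15,155/11)]
5. Canonical ring: [(15,6) (137/9,6) (17,10) (18,13) (15,155/11)]

Clipped polygon: [(15,6) (137/9,6) (17,10) (18,13) (15,155/11)]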